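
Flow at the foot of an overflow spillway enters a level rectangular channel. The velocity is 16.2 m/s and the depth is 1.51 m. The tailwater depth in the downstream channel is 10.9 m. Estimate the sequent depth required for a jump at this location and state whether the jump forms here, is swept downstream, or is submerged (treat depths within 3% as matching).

y₂ = 8.27 m; the jump is submerged

Fr₁ = V₁/√(g·y₁) = 16.2/√(9.81×1.51) = 4.21.
Bélanger equation: y₂/y₁ = ½[√(1 + 8Fr₁²) − 1] = ½[√142.7 − 1] = 5.47.
y₂ = 5.47 × 1.51 = 8.27 m.
Tailwater y_tw = 10.9 m: y_tw > y₂, so the jump is submerged.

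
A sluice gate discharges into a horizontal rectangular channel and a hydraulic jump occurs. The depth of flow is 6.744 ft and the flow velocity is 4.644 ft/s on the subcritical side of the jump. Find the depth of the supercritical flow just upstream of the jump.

Fr₂ = V₂/√(g·y₂) = 4.644/√(32.2×6.744) = 0.3151.
Applying the sequent-depth relation in reverse, y₁/y₂ = ½[√(1 + 8Fr₂²) − 1] = ½[√1.7945 − 1] = 0.1698.
y₁ = 0.1698 × 6.744 = 1.145 ft.

y₁ = 1.145 ft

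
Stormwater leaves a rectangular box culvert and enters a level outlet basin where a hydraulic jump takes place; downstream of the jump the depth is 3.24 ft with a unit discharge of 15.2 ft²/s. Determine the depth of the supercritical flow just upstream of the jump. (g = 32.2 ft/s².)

y₁ = 1.04 ft

V₂ = q/y₂ = 15.2/3.24 = 4.69 ft/s; Fr₂ = V₂/√(g·y₂) = 0.459.
Applying the sequent-depth relation in reverse, y₁/y₂ = ½[√(1 + 8Fr₂²) − 1] = ½[√2.688 − 1] = 0.320.
y₁ = 0.320 × 3.24 = 1.04 ft.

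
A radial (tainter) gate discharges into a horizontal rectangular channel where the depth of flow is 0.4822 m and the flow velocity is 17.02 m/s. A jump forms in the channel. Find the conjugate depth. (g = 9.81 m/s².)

y₂ = 5.101 m

Fr₁ = V₁/√(g·y₁) = 17.02/√(9.81×0.4822) = 7.825.
Bélanger equation: y₂/y₁ = ½[√(1 + 8Fr₁²) − 1] = ½[√490.91 − 1] = 10.58.
y₂ = 10.58 × 0.4822 = 5.101 m.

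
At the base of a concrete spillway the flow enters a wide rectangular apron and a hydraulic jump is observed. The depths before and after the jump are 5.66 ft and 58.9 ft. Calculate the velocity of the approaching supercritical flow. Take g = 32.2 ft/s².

For a rectangular channel the momentum equation gives q² = ½·g·y₁·y₂·(y₁ + y₂) = ½×32.2×5.66×58.9×64.6 = 346514.
q = √346514 = 589 ft²/s.
V₁ = q/y₁ = 589/5.66 = 104 ft/s.

V₁ = 104 ft/s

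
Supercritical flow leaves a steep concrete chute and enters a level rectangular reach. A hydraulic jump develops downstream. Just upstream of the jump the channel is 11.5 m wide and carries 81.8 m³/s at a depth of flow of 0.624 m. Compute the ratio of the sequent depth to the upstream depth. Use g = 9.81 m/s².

q = Q/b = 81.8/11.5 = 7.11 m²/s; V₁ = q/y₁ = 11.4 m/s. Fr₁ = V₁/√(g·y₁) = 4.61.
Bélanger equation: y₂/y₁ = ½[√(1 + 8Fr₁²) − 1] = ½[√170.8 − 1] = 6.03.

y₂/y₁ = 6.03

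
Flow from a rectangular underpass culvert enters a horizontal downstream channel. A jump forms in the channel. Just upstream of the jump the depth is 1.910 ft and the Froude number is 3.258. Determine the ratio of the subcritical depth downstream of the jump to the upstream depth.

y₂/y₁ = 4.135

Fr₁ = 3.258 (given).
Conjugate-depth relation: y₂/y₁ = ½[√(1 + 8Fr₁²) − 1] = ½[√85.917 − 1] = 4.135.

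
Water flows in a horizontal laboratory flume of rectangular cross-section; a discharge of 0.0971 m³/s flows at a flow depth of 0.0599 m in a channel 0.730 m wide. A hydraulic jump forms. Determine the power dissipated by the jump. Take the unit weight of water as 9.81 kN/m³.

P = 0.0713 kW

q = Q/b = 0.0971/0.730 = 0.133 m²/s; V₁ = q/y₁ = 2.22 m/s. Fr₁ = V₁/√(g·y₁) = 2.90.
Bélanger equation: y₂/y₁ = ½[√(1 + 8Fr₁²) − 1] = ½[√68.13 − 1] = 3.63.
y₂ = 3.63 × 0.0599 = 0.217 m.
Head loss: ΔE = (y₂ − y₁)³/(4y₁y₂) = (0.217 − 0.0599)³/(4×0.0599×0.217) = 0.00390/0.0521 = 0.0749 m.
P = γ·Q·ΔE = 9.81 × 0.0971 × 0.0749 = 0.0713 kW.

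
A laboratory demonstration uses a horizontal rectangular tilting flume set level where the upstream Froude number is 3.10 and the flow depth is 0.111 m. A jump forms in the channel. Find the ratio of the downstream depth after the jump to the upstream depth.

y₂/y₁ = 3.91

Fr₁ = 3.10 (given).
Bélanger equation: y₂/y₁ = ½[√(1 + 8Fr₁²) − 1] = ½[√77.88 − 1] = 3.91.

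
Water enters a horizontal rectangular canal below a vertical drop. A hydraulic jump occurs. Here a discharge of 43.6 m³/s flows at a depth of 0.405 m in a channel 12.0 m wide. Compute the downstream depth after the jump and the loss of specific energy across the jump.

y₂ = 2.38 m; ΔE = 2.01 m

q = Q/b = 43.6/12.0 = 3.63 m²/s; V₁ = q/y₁ = 8.97 m/s. Fr₁ = V₁/√(g·y₁) = 4.50.
Conjugate-depth relation: y₂/y₁ = ½[√(1 + 8Fr₁²) − 1] = ½[√163.1 − 1] = 5.88.
y₂ = 5.88 × 0.405 = 2.38 m.
V₂ = q/y₂ = 3.63/2.38 = 1.52 m/s. E₁ = y₁ + V₁²/2g = 4.51 m; E₂ = y₂ + V₂²/2g = 2.50 m. ΔE = E₁ − E₂ = 2.01 m.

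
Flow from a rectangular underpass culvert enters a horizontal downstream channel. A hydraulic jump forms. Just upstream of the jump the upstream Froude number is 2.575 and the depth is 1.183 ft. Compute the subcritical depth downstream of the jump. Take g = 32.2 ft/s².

y₂ = 3.757 ft

Fr₁ = 2.575 (given).
By Bélanger, y₂/y₁ = ½[√(1 + 8Fr₁²) − 1] = ½[√54.045 − 1] = 3.176.
y₂ = 3.176 × 1.183 = 3.757 ft.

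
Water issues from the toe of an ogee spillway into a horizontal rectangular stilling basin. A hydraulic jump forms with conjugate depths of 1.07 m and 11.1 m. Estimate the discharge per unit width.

For a rectangular channel the momentum equation gives q² = ½·g·y₁·y₂·(y₁ + y₂) = ½×9.81×1.07×11.1×12.2 = 709.
q = √709 = 26.6 m²/s.

q = 26.6 m²/s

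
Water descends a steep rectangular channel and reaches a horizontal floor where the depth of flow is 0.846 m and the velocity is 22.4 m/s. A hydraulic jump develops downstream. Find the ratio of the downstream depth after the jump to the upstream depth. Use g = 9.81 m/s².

Fr₁ = V₁/√(g·y₁) = 22.4/√(9.81×0.846) = 7.78.
Conjugate-depth relation: y₂/y₁ = ½[√(1 + 8Fr₁²) − 1] = ½[√484.7 − 1] = 10.5.

y₂/y₁ = 10.5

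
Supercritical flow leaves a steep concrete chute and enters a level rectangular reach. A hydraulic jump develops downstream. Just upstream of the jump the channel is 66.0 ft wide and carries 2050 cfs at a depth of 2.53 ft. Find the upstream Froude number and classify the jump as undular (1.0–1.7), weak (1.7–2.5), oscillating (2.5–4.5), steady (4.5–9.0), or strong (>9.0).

q = Q/b = 2050/66.0 = 31.1 ft²/s; V₁ = q/y₁ = 12.3 ft/s. Fr₁ = V₁/√(g·y₁) = 1.36.
Fr₁ = 1.36 lies in the undular range.

Fr₁ = 1.36; undular jump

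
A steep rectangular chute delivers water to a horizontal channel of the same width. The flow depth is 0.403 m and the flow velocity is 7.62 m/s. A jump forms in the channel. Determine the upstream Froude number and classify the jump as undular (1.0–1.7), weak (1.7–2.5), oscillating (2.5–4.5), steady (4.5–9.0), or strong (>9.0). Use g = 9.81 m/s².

Fr₁ = 3.83; oscillating jump

Fr₁ = V₁/√(g·y₁) = 7.62/√(9.81×0.403) = 3.83.
Fr₁ = 3.83 lies in the oscillating range.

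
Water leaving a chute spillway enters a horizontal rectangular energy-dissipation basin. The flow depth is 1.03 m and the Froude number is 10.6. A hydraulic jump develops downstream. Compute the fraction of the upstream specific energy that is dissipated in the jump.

ΔE/E₁ = 0.742 (74.2%)

Fr₁ = 10.6 (given).
Bélanger equation: y₂/y₁ = ½[√(1 + 8Fr₁²) − 1] = ½[√899.9 − 1] = 14.5.
y₂ = 14.5 × 1.03 = 14.9 m.
E₁ = y₁(1 + Fr₁²/2) = 1.03×(1 + 10.6²/2) = 58.9 m. ΔE = (y₂ − y₁)³/(4y₁y₂) = 43.7 m. ΔE/E₁ = 43.7/58.9 = 0.742.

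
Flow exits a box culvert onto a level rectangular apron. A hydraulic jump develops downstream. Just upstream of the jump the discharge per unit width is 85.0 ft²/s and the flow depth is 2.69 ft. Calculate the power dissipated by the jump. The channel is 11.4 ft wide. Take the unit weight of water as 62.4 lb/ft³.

P = 629 hp

V₁ = q/y₁ = 85.0/2.69 = 31.6 ft/s. Fr₁ = V₁/√(g·y₁) = 31.6/√(32.2×2.69) = 3.40.
By Bélanger, y₂/y₁ = ½[√(1 + 8Fr₁²) − 1] = ½[√93.22 − 1] = 4.33.
y₂ = 4.33 × 2.69 = 11.6 ft.
V₂ = q/y₂ = 85.0/11.6 = 7.30 ft/s. E₁ = y₁ + V₁²/2g = 18.2 ft; E₂ = y₂ + V₂²/2g = 12.5 ft. ΔE = E₁ − E₂ = 5.73 ft.
Q = q·b = 85.0 × 11.4 = 969 cfs. P = γ·Q·ΔE/550 = 62.4 × 969 × 5.73 / 550 = 629 hp.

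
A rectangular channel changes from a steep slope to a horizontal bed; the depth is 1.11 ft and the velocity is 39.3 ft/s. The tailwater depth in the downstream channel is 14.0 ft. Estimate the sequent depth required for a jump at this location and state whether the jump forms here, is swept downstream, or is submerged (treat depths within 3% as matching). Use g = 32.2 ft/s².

y₂ = 9.78 ft; the jump is submerged

Fr₁ = V₁/√(g·y₁) = 39.3/√(32.2×1.11) = 6.57.
Sequent-depth ratio: y₂/y₁ = ½[√(1 + 8Fr₁²) − 1] = ½[√346.7 − 1] = 8.81.
y₂ = 8.81 × 1.11 = 9.78 ft.
Tailwater y_tw = 14.0 ft: y_tw > y₂, so the jump is submerged.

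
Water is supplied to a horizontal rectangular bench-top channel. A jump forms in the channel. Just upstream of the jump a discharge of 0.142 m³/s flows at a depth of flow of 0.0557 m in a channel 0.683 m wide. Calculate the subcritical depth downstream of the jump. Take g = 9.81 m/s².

q = Q/b = 0.142/0.683 = 0.208 m²/s; V₁ = q/y₁ = 3.73 m/s. Fr₁ = V₁/√(g·y₁) = 5.05.
Sequent-depth ratio: y₂/y₁ = ½[√(1 + 8Fr₁²) − 1] = ½[√205.0 − 1] = 6.66.
y₂ = 6.66 × 0.0557 = 0.371 m.

y₂ = 0.371 m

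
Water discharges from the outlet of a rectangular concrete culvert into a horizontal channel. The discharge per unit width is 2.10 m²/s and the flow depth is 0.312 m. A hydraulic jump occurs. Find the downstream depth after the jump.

y₂ = 1.55 m

V₁ = q/y₁ = 2.10/0.312 = 6.73 m/s. Fr₁ = V₁/√(g·y₁) = 6.73/√(9.81×0.312) = 3.85.
From the momentum equation for a rectangular channel, y₂/y₁ = ½[√(1 + 8Fr₁²) − 1] = ½[√119.4 − 1] = 4.96.
y₂ = 4.96 × 0.312 = 1.55 m.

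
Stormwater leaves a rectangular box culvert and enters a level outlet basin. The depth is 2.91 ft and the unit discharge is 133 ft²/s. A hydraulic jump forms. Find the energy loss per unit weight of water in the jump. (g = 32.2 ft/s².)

ΔE = 16.5 ft

V₁ = q/y₁ = 133/2.91 = 45.7 ft/s. Fr₁ = V₁/√(g·y₁) = 45.7/√(32.2×2.91) = 4.72.
Bélanger equation: y₂/y₁ = ½[√(1 + 8Fr₁²) − 1] = ½[√179.3 − 1] = 6.20.
y₂ = 6.20 × 2.91 = 18.0 ft.
Head loss: ΔE = (y₂ − y₁)³/(4y₁y₂) = (18.0 − 2.91)³/(4×2.91×18.0) = 3457/210 = 16.5 ft.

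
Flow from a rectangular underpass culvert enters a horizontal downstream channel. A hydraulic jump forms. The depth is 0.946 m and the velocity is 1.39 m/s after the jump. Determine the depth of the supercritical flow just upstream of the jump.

Fr₂ = V₂/√(g·y₂) = 1.39/√(9.81×0.946) = 0.456.
From the momentum equation (using Fr₂), y₁/y₂ = ½[√(1 + 8Fr₂²) − 1] = ½[√2.666 − 1] = 0.316.
y₁ = 0.316 × 0.946 = 0.299 m.

y₁ = 0.299 m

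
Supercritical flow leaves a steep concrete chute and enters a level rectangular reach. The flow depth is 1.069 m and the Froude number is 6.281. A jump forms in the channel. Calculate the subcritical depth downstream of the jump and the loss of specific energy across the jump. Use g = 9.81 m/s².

Fr₁ = 6.281 (given).
From the momentum equation for a rectangular channel, y₂/y₁ = ½[√(1 + 8Fr₁²) − 1] = ½[√316.61 − 1] = 8.397.
y₂ = 8.397 × 1.069 = 8.976 m.
V₁ = Fr₁·√(g·y₁) = 6.281×√(9.81×1.069) = 20.34 m/s; q = V₁·y₁ = 21.74 m²/s. V₂ = q/y₂ = 21.74/8.976 = 2.422 m/s. E₁ = y₁ + V₁²/2g = 22.16 m; E₂ = y₂ + V₂²/2g = 9.275 m. ΔE = E₁ − E₂ = 12.88 m.

y₂ = 8.976 m; ΔE = 12.88 m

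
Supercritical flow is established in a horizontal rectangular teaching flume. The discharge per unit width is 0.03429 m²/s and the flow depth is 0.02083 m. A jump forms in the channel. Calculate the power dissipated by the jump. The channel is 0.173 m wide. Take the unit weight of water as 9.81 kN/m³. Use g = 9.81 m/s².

V₁ = q/y₁ = 0.03429/0.02083 = 1.646 m/s. Fr₁ = V₁/√(g·y₁) = 1.646/√(9.81×0.02083) = 3.642.
Sequent-depth ratio: y₂/y₁ = ½[√(1 + 8Fr₁²) − 1] = ½[√107.09 − 1] = 4.674.
y₂ = 4.674 × 0.02083 = 0.09737 m.
V₂ = q/y₂ = 0.03429/0.09737 = 0.3522 m/s. E₁ = y₁ + V₁²/2g = 0.1590 m; E₂ = y₂ + V₂²/2g = 0.1037 m. ΔE = E₁ − E₂ = 0.05526 m.
Q = q·b = 0.03429 × 0.173 = 0.005932 m³/s. P = γ·Q·ΔE = 9.81 × 0.005932 × 0.05526 = 0.003216 kW.

P = 0.003216 kW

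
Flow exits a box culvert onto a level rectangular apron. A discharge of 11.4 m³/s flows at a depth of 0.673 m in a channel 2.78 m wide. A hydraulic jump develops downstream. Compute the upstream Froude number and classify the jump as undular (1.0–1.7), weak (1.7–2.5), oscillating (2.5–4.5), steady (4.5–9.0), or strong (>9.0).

Fr₁ = 2.37; weak jump

q = Q/b = 11.4/2.78 = 4.10 m²/s; V₁ = q/y₁ = 6.09 m/s. Fr₁ = V₁/√(g·y₁) = 2.37.
Fr₁ = 2.37 lies in the weak range.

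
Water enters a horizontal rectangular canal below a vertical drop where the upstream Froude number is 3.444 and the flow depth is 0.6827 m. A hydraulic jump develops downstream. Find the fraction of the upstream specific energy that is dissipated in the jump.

Fr₁ = 3.444 (given).
By Bélanger, y₂/y₁ = ½[√(1 + 8Fr₁²) − 1] = ½[√95.889 − 1] = 4.396.
y₂ = 4.396 × 0.6827 = 3.001 m.
E₁ = y₁(1 + Fr₁²/2) = 0.6827×(1 + 3.444²/2) = 4.731 m. ΔE = (y₂ − y₁)³/(4y₁y₂) = 1.521 m. ΔE/E₁ = 1.521/4.731 = 0.321.

ΔE/E₁ = 0.321 (32.1%)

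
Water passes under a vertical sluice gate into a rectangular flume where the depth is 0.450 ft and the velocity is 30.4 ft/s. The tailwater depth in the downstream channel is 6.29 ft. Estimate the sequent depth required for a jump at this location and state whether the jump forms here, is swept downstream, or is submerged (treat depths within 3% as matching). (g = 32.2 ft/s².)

Fr₁ = V₁/√(g·y₁) = 30.4/√(32.2×0.450) = 7.99.
By Bélanger, y₂/y₁ = ½[√(1 + 8Fr₁²) − 1] = ½[√511.2 − 1] = 10.8.
y₂ = 10.8 × 0.450 = 4.86 ft.
Tailwater y_tw = 6.29 ft: y_tw > y₂, so the jump is submerged.

y₂ = 4.86 ft; the jump is submerged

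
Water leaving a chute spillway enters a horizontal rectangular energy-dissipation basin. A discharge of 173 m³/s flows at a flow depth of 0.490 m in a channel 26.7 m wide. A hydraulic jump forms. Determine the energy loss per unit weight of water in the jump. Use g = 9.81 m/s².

ΔE = 5.32 m

q = Q/b = 173/26.7 = 6.48 m²/s; V₁ = q/y₁ = 13.2 m/s. Fr₁ = V₁/√(g·y₁) = 6.03.
By Bélanger, y₂/y₁ = ½[√(1 + 8Fr₁²) − 1] = ½[√292.0 − 1] = 8.04.
y₂ = 8.04 × 0.490 = 3.94 m.
V₂ = q/y₂ = 6.48/3.94 = 1.64 m/s. E₁ = y₁ + V₁²/2g = 9.40 m; E₂ = y₂ + V₂²/2g = 4.08 m. ΔE = E₁ − E₂ = 5.32 m.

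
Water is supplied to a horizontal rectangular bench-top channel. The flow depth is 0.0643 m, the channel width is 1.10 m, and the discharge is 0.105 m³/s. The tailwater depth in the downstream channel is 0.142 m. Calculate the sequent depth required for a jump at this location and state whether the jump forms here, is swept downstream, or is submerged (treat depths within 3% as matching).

q = Q/b = 0.105/1.10 = 0.0955 m²/s; V₁ = q/y₁ = 1.48 m/s. Fr₁ = V₁/√(g·y₁) = 1.87.
From the momentum equation for a rectangular channel, y₂/y₁ = ½[√(1 + 8Fr₁²) − 1] = ½[√28.95 − 1] = 2.19.
y₂ = 2.19 × 0.0643 = 0.141 m.
Tailwater y_tw = 0.142 m: y_tw ≈ y₂, so the jump forms here.

y₂ = 0.141 m; the jump forms here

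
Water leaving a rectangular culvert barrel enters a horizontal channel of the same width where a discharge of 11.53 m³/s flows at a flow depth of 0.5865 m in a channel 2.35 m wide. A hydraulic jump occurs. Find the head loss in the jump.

q = Q/b = 11.53/2.35 = 4.906 m²/s; V₁ = q/y₁ = 8.366 m/s. Fr₁ = V₁/√(g·y₁) = 3.488.
From the momentum equation for a rectangular channel, y₂/y₁ = ½[√(1 + 8Fr₁²) − 1] = ½[√98.306 − 1] = 4.457.
y₂ = 4.457 × 0.5865 = 2.614 m.
Head loss: ΔE = (y₂ − y₁)³/(4y₁y₂) = (2.614 − 0.5865)³/(4×0.5865×2.614) = 8.338/6.133 = 1.360 m.

ΔE = 1.360 m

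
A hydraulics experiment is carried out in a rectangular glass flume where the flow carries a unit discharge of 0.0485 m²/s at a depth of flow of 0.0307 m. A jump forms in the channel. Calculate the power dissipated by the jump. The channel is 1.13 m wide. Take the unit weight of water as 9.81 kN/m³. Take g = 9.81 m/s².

V₁ = q/y₁ = 0.0485/0.0307 = 1.58 m/s. Fr₁ = V₁/√(g·y₁) = 1.58/√(9.81×0.0307) = 2.88.
Bélanger equation: y₂/y₁ = ½[√(1 + 8Fr₁²) − 1] = ½[√67.30 − 1] = 3.60.
y₂ = 3.60 × 0.0307 = 0.111 m.
V₂ = q/y₂ = 0.0485/0.111 = 0.439 m/s. E₁ = y₁ + V₁²/2g = 0.158 m; E₂ = y₂ + V₂²/2g = 0.120 m. ΔE = E₁ − E₂ = 0.0375 m.
Q = q·b = 0.0485 × 1.13 = 0.0548 m³/s. P = γ·Q·ΔE = 9.81 × 0.0548 × 0.0375 = 0.0202 kW.

P = 0.0202 kW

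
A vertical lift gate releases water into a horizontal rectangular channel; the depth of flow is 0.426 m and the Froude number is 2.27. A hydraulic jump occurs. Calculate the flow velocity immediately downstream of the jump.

V₂ = 1.69 m/s

Fr₁ = 2.27 (given).
From the momentum equation for a rectangular channel, y₂/y₁ = ½[√(1 + 8Fr₁²) − 1] = ½[√42.22 − 1] = 2.75.
y₂ = 2.75 × 0.426 = 1.17 m.
V₁ = Fr₁·√(g·y₁) = 2.27×√(9.81×0.426) = 4.64 m/s; q = V₁·y₁ = 1.98 m²/s.
V₂ = q/y₂ = 1.98/1.17 = 1.69 m/s.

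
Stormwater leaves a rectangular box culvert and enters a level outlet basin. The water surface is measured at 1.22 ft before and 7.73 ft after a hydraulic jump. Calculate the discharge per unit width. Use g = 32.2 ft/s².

q = 36.9 ft²/s

For a rectangular channel the momentum equation gives q² = ½·g·y₁·y₂·(y₁ + y₂) = ½×32.2×1.22×7.73×8.95 = 1359.
q = √1359 = 36.9 ft²/s.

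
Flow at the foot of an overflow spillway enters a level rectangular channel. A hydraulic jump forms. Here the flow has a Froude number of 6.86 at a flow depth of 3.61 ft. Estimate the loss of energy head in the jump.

ΔE = 54.3 ft

Fr₁ = 6.86 (given).
Conjugate-depth relation: y₂/y₁ = ½[√(1 + 8Fr₁²) − 1] = ½[√377.5 − 1] = 9.21.
y₂ = 9.21 × 3.61 = 33.3 ft.
Head loss: ΔE = (y₂ − y₁)³/(4y₁y₂) = (33.3 − 3.61)³/(4×3.61×33.3) = 26076/480 = 54.3 ft.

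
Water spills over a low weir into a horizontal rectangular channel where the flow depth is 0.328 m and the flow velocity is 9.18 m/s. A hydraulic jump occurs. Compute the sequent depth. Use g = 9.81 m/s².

Fr₁ = V₁/√(g·y₁) = 9.18/√(9.81×0.328) = 5.12.
Bélanger equation: y₂/y₁ = ½[√(1 + 8Fr₁²) − 1] = ½[√210.5 − 1] = 6.75.
y₂ = 6.75 × 0.328 = 2.22 m.

y₂ = 2.22 m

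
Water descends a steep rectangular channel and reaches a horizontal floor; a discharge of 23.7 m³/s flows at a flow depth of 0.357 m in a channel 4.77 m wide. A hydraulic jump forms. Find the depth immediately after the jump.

y₂ = 3.58 m

q = Q/b = 23.7/4.77 = 4.97 m²/s; V₁ = q/y₁ = 13.9 m/s. Fr₁ = V₁/√(g·y₁) = 7.44.
Conjugate-depth relation: y₂/y₁ = ½[√(1 + 8Fr₁²) − 1] = ½[√443.5 − 1] = 10.0.
y₂ = 10.0 × 0.357 = 3.58 m.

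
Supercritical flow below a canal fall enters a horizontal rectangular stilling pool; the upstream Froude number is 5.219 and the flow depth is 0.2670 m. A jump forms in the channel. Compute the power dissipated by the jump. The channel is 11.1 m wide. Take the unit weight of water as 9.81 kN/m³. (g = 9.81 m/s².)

P = 487.5 kW

Fr₁ = 5.219 (given).
From the momentum equation for a rectangular channel, y₂/y₁ = ½[√(1 + 8Fr₁²) − 1] = ½[√218.90 − 1] = 6.898.
y₂ = 6.898 × 0.2670 = 1.842 m.
Head loss: ΔE = (y₂ − y₁)³/(4y₁y₂) = (1.842 − 0.2670)³/(4×0.2670×1.842) = 3.905/1.967 = 1.985 m.
V₁ = Fr₁·√(g·y₁) = 5.219×√(9.81×0.2670) = 8.447 m/s; q = V₁·y₁ = 2.255 m²/s. Q = q·b = 2.255 × 11.1 = 25.03 m³/s. P = γ·Q·ΔE = 9.81 × 25.03 × 1.985 = 487.5 kW.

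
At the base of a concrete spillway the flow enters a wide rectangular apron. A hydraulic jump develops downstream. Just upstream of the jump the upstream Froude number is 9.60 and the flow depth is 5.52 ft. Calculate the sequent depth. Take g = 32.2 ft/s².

Fr₁ = 9.60 (given).
By Bélanger, y₂/y₁ = ½[√(1 + 8Fr₁²) − 1] = ½[√738.3 − 1] = 13.1.
y₂ = 13.1 × 5.52 = 72.2 ft.

y₂ = 72.2 ft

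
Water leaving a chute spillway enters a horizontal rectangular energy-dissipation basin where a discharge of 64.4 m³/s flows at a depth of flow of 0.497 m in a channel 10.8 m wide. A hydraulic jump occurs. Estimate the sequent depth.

q = Q/b = 64.4/10.8 = 5.96 m²/s; V₁ = q/y₁ = 12.0 m/s. Fr₁ = V₁/√(g·y₁) = 5.43.
Bélanger equation: y₂/y₁ = ½[√(1 + 8Fr₁²) − 1] = ½[√237.2 − 1] = 7.20.
y₂ = 7.20 × 0.497 = 3.58 m.

y₂ = 3.58 m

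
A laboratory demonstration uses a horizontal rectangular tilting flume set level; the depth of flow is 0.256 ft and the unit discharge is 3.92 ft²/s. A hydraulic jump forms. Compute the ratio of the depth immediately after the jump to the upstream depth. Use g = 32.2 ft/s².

y₂/y₁ = 7.06

V₁ = q/y₁ = 3.92/0.256 = 15.3 ft/s. Fr₁ = V₁/√(g·y₁) = 15.3/√(32.2×0.256) = 5.33.
Sequent-depth ratio: y₂/y₁ = ½[√(1 + 8Fr₁²) − 1] = ½[√228.6 − 1] = 7.06.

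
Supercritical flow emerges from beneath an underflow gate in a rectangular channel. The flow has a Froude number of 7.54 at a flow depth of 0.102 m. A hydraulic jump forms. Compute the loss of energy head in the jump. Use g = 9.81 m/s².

ΔE = 1.94 m

Fr₁ = 7.54 (given).
Conjugate-depth relation: y₂/y₁ = ½[√(1 + 8Fr₁²) − 1] = ½[√455.8 − 1] = 10.2.
y₂ = 10.2 × 0.102 = 1.04 m.
Head loss: ΔE = (y₂ − y₁)³/(4y₁y₂) = (1.04 − 0.102)³/(4×0.102×1.04) = 0.820/0.423 = 1.94 m.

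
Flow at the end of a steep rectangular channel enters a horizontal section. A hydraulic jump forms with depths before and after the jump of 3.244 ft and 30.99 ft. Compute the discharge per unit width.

For a rectangular channel the momentum equation gives q² = ½·g·y₁·y₂·(y₁ + y₂) = ½×32.2×3.244×30.99×34.23 = 55410.
q = √55410 = 235.4 ft²/s.

q = 235.4 ft²/s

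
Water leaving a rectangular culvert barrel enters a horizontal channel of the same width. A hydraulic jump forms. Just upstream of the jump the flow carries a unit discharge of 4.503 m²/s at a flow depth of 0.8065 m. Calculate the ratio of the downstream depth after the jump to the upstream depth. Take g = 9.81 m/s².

V₁ = q/y₁ = 4.503/0.8065 = 5.583 m/s. Fr₁ = V₁/√(g·y₁) = 5.583/√(9.81×0.8065) = 1.985.
By Bélanger, y₂/y₁ = ½[√(1 + 8Fr₁²) − 1] = ½[√32.522 − 1] = 2.351.

y₂/y₁ = 2.351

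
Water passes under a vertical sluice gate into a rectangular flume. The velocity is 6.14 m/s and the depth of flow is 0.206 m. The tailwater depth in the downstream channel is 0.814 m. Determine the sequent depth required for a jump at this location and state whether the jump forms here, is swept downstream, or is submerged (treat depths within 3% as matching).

Fr₁ = V₁/√(g·y₁) = 6.14/√(9.81×0.206) = 4.32.
Sequent-depth ratio: y₂/y₁ = ½[√(1 + 8Fr₁²) − 1] = ½[√150.2 − 1] = 5.63.
y₂ = 5.63 × 0.206 = 1.16 m.
Tailwater y_tw = 0.814 m: y_tw < y₂, so the jump is swept downstream.

y₂ = 1.16 m; the jump is swept downstream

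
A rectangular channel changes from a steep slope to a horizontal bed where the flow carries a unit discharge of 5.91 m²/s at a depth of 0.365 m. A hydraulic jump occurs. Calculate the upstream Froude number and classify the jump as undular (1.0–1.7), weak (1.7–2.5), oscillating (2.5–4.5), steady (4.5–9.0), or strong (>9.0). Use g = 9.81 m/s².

V₁ = q/y₁ = 5.91/0.365 = 16.2 m/s. Fr₁ = V₁/√(g·y₁) = 16.2/√(9.81×0.365) = 8.56.
Fr₁ = 8.56 lies in the steady range.

Fr₁ = 8.56; steady jump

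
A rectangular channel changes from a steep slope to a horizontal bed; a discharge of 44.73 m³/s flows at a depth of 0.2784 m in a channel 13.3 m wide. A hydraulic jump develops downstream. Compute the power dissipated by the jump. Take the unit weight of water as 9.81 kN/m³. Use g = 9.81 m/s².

q = Q/b = 44.73/13.3 = 3.363 m²/s; V₁ = q/y₁ = 12.08 m/s. Fr₁ = V₁/√(g·y₁) = 7.310.
From the momentum equation for a rectangular channel, y₂/y₁ = ½[√(1 + 8Fr₁²) − 1] = ½[√428.47 − 1] = 9.850.
y₂ = 9.850 × 0.2784 = 2.742 m.
Head loss: ΔE = (y₂ − y₁)³/(4y₁y₂) = (2.742 − 0.2784)³/(4×0.2784×2.742) = 14.96/3.054 = 4.898 m.
P = γ·Q·ΔE = 9.81 × 44.73 × 4.898 = 2149 kW.

P = 2149 kW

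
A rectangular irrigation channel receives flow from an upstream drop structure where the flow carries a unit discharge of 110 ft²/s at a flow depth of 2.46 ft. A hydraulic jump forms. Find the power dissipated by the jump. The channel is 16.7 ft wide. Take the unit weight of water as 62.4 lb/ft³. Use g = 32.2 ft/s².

P = 3440 hp

V₁ = q/y₁ = 110/2.46 = 44.7 ft/s. Fr₁ = V₁/√(g·y₁) = 44.7/√(32.2×2.46) = 5.02.
From the momentum equation for a rectangular channel, y₂/y₁ = ½[√(1 + 8Fr₁²) − 1] = ½[√202.9 − 1] = 6.62.
y₂ = 6.62 × 2.46 = 16.3 ft.
V₂ = q/y₂ = 110/16.3 = 6.75 ft/s. E₁ = y₁ + V₁²/2g = 33.5 ft; E₂ = y₂ + V₂²/2g = 17.0 ft. ΔE = E₁ − E₂ = 16.5 ft.
Q = q·b = 110 × 16.7 = 1837 cfs. P = γ·Q·ΔE/550 = 62.4 × 1837 × 16.5 / 550 = 3440 hp.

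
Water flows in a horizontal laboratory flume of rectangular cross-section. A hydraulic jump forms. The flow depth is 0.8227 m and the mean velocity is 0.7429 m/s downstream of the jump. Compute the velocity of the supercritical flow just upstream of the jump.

V₁ = 6.094 m/s

Fr₂ = V₂/√(g·y₂) = 0.7429/√(9.81×0.8227) = 0.2615.
From the momentum equation (using Fr₂), y₁/y₂ = ½[√(1 + 8Fr₂²) − 1] = ½[√1.5471 − 1] = 0.1219.
y₁ = 0.1219 × 0.8227 = 0.1003 m.
V₁ = q/y₁ = 0.6112/0.1003 = 6.094 m/s.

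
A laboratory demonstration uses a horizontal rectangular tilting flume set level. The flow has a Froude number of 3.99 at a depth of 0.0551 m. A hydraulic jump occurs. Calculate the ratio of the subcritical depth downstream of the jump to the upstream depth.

Fr₁ = 3.99 (given).
Conjugate-depth relation: y₂/y₁ = ½[√(1 + 8Fr₁²) − 1] = ½[√128.4 − 1] = 5.16.

y₂/y₁ = 5.16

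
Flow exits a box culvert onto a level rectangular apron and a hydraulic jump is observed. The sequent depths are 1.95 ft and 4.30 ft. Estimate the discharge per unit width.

For a rectangular channel the momentum equation gives q² = ½·g·y₁·y₂·(y₁ + y₂) = ½×32.2×1.95×4.30×6.25 = 844.
q = √844 = 29.0 ft²/s.

q = 29.0 ft²/s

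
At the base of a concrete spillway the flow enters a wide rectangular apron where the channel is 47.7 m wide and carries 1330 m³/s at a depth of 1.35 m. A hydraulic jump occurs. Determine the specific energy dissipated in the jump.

ΔE = 12.5 m

q = Q/b = 1330/47.7 = 27.9 m²/s; V₁ = q/y₁ = 20.7 m/s. Fr₁ = V₁/√(g·y₁) = 5.68.
Conjugate-depth relation: y₂/y₁ = ½[√(1 + 8Fr₁²) − 1] = ½[√258.7 − 1] = 7.54.
y₂ = 7.54 × 1.35 = 10.2 m.
Head loss: ΔE = (y₂ − y₁)³/(4y₁y₂) = (10.2 − 1.35)³/(4×1.35×10.2) = 689/55.0 = 12.5 m.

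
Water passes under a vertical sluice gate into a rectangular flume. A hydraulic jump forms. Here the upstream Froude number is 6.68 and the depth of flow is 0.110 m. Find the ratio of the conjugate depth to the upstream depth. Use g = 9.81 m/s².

Fr₁ = 6.68 (given).
From the momentum equation for a rectangular channel, y₂/y₁ = ½[√(1 + 8Fr₁²) − 1] = ½[√358.0 − 1] = 8.96.

y₂/y₁ = 8.96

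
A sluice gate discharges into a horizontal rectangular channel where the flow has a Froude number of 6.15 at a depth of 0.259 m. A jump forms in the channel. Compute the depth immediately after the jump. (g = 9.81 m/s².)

y₂ = 2.13 m

Fr₁ = 6.15 (given).
Sequent-depth ratio: y₂/y₁ = ½[√(1 + 8Fr₁²) − 1] = ½[√303.6 − 1] = 8.21.
y₂ = 8.21 × 0.259 = 2.13 m.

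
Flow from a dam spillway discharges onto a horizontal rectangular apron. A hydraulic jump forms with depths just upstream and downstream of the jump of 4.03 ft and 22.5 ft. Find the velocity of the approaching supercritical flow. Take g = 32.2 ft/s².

For a rectangular channel the momentum equation gives q² = ½·g·y₁·y₂·(y₁ + y₂) = ½×32.2×4.03×22.5×26.5 = 38730.
q = √38730 = 197 ft²/s.
V₁ = q/y₁ = 197/4.03 = 48.8 ft/s.

V₁ = 48.8 ft/s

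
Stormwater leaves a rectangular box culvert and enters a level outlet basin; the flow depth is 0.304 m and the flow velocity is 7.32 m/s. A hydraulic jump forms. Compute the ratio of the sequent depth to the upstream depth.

Fr₁ = V₁/√(g·y₁) = 7.32/√(9.81×0.304) = 4.24.
From the momentum equation for a rectangular channel, y₂/y₁ = ½[√(1 + 8Fr₁²) − 1] = ½[√144.7 − 1] = 5.52.

y₂/y₁ = 5.52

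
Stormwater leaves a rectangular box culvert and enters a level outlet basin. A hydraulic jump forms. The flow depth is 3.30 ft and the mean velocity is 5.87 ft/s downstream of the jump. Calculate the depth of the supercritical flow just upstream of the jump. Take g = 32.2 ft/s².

y₁ = 1.48 ft

Fr₂ = V₂/√(g·y₂) = 5.87/√(32.2×3.30) = 0.569.
From the momentum equation (using Fr₂), y₁/y₂ = ½[√(1 + 8Fr₂²) − 1] = ½[√3.594 − 1] = 0.448.
y₁ = 0.448 × 3.30 = 1.48 ft.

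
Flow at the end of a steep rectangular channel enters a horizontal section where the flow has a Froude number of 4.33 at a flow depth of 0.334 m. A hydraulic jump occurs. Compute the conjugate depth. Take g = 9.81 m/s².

Fr₁ = 4.33 (given).
Conjugate-depth relation: y₂/y₁ = ½[√(1 + 8Fr₁²) − 1] = ½[√151.0 − 1] = 5.64.
y₂ = 5.64 × 0.334 = 1.89 m.

y₂ = 1.89 m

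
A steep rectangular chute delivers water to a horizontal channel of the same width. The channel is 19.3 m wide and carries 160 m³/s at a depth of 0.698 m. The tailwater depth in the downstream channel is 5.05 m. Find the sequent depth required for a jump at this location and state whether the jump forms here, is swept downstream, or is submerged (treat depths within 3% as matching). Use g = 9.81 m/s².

q = Q/b = 160/19.3 = 8.29 m²/s; V₁ = q/y₁ = 11.9 m/s. Fr₁ = V₁/√(g·y₁) = 4.54.
Bélanger equation: y₂/y₁ = ½[√(1 + 8Fr₁²) − 1] = ½[√165.8 − 1] = 5.94.
y₂ = 5.94 × 0.698 = 4.14 m.
Tailwater y_tw = 5.05 m: y_tw > y₂, so the jump is submerged.

y₂ = 4.14 m; the jump is submerged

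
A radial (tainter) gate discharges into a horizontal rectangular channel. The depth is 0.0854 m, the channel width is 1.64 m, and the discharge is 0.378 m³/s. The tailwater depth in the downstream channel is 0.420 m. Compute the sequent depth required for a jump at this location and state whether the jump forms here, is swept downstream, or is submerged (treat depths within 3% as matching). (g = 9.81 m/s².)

y₂ = 0.316 m; the jump is submerged

q = Q/b = 0.378/1.64 = 0.230 m²/s; V₁ = q/y₁ = 2.70 m/s. Fr₁ = V₁/√(g·y₁) = 2.95.
Sequent-depth ratio: y₂/y₁ = ½[√(1 + 8Fr₁²) − 1] = ½[√70.56 − 1] = 3.70.
y₂ = 3.70 × 0.0854 = 0.316 m.
Tailwater y_tw = 0.420 m: y_tw > y₂, so the jump is submerged.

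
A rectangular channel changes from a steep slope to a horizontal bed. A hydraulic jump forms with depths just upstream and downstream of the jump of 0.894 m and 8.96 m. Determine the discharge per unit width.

For a rectangular channel the momentum equation gives q² = ½·g·y₁·y₂·(y₁ + y₂) = ½×9.81×0.894×8.96×9.85 = 387.
q = √387 = 19.7 m²/s.

q = 19.7 m²/s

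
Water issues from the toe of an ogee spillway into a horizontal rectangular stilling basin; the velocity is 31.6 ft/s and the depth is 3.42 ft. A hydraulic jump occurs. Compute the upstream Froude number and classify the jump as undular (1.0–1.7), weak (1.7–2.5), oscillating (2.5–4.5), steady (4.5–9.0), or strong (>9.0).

Fr₁ = V₁/√(g·y₁) = 31.6/√(32.2×3.42) = 3.01.
Fr₁ = 3.01 lies in the oscillating range.

Fr₁ = 3.01; oscillating jump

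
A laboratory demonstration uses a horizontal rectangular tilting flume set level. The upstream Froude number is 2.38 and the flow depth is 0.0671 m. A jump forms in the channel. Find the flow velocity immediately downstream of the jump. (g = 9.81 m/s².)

Fr₁ = 2.38 (given).
Bélanger equation: y₂/y₁ = ½[√(1 + 8Fr₁²) − 1] = ½[√46.32 − 1] = 2.90.
y₂ = 2.90 × 0.0671 = 0.195 m.
V₁ = Fr₁·√(g·y₁) = 2.38×√(9.81×0.0671) = 1.93 m/s; q = V₁·y₁ = 0.130 m²/s.
V₂ = q/y₂ = 0.130/0.195 = 0.665 m/s.

V₂ = 0.665 m/s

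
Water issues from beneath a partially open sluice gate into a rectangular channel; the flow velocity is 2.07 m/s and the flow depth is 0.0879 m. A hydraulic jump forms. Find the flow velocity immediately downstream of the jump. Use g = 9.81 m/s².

Fr₁ = V₁/√(g·y₁) = 2.07/√(9.81×0.0879) = 2.23.
Bélanger equation: y₂/y₁ = ½[√(1 + 8Fr₁²) − 1] = ½[√40.75 − 1] = 2.69.
y₂ = 2.69 × 0.0879 = 0.237 m.
q = V₁·y₁ = 2.07 × 0.0879 = 0.182 m²/s.
V₂ = q/y₂ = 0.182/0.237 = 0.769 m/s.

V₂ = 0.769 m/s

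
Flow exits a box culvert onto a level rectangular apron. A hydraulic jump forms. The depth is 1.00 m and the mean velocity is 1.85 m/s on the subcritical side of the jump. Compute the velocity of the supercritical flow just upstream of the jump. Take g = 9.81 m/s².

V₁ = 3.91 m/s

Fr₂ = V₂/√(g·y₂) = 1.85/√(9.81×1.00) = 0.591.
Since the conjugate-depth ratio holds either way, y₁/y₂ = ½[√(1 + 8Fr₂²) − 1] = ½[√3.791 − 1] = 0.474.
y₁ = 0.474 × 1.00 = 0.474 m.
V₁ = q/y₁ = 1.85/0.474 = 3.91 m/s.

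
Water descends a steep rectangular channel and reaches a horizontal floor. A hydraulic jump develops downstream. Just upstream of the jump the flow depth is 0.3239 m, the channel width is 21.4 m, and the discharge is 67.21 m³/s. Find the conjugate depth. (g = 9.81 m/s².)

y₂ = 2.335 m

q = Q/b = 67.21/21.4 = 3.141 m²/s; V₁ = q/y₁ = 9.696 m/s. Fr₁ = V₁/√(g·y₁) = 5.440.
Bélanger equation: y₂/y₁ = ½[√(1 + 8Fr₁²) − 1] = ½[√237.72 − 1] = 7.209.
y₂ = 7.209 × 0.3239 = 2.335 m.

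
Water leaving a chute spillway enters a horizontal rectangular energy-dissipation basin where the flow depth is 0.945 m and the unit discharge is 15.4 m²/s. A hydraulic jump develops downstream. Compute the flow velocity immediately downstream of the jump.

V₁ = q/y₁ = 15.4/0.945 = 16.3 m/s. Fr₁ = V₁/√(g·y₁) = 16.3/√(9.81×0.945) = 5.35.
By Bélanger, y₂/y₁ = ½[√(1 + 8Fr₁²) − 1] = ½[√230.2 − 1] = 7.09.
y₂ = 7.09 × 0.945 = 6.70 m.
V₂ = q/y₂ = 15.4/6.70 = 2.30 m/s.

V₂ = 2.30 m/s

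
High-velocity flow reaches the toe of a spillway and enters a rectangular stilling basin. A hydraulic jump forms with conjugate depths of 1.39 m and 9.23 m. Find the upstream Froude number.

For a rectangular channel the momentum equation gives q² = ½·g·y₁·y₂·(y₁ + y₂) = ½×9.81×1.39×9.23×10.6 = 668.
q = √668 = 25.9 m²/s.
V₁ = q/y₁ = 18.6 m/s; Fr₁ = V₁/√(g·y₁) = 5.04.

Fr₁ = 5.04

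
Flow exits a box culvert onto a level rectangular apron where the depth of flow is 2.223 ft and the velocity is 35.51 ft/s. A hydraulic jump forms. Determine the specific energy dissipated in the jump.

ΔE = 9.015 ft

Fr₁ = V₁/√(g·y₁) = 35.51/√(32.2×2.223) = 4.197.
Conjugate-depth relation: y₂/y₁ = ½[√(1 + 8Fr₁²) − 1] = ½[√141.93 − 1] = 5.457.
y₂ = 5.457 × 2.223 = 12.13 ft.
Head loss: ΔE = (y₂ − y₁)³/(4y₁y₂) = (12.13 − 2.223)³/(4×2.223×12.13) = 972.4/107.9 = 9.015 ft.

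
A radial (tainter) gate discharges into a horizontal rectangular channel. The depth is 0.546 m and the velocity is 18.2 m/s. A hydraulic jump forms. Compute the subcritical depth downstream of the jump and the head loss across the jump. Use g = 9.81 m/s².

y₂ = 5.81 m; ΔE = 11.5 m

Fr₁ = V₁/√(g·y₁) = 18.2/√(9.81×0.546) = 7.86.
Conjugate-depth relation: y₂/y₁ = ½[√(1 + 8Fr₁²) − 1] = ½[√495.7 − 1] = 10.6.
y₂ = 10.6 × 0.546 = 5.81 m.
q = V₁·y₁ = 18.2 × 0.546 = 9.94 m²/s. V₂ = q/y₂ = 9.94/5.81 = 1.71 m/s. E₁ = y₁ + V₁²/2g = 17.4 m; E₂ = y₂ + V₂²/2g = 5.95 m. ΔE = E₁ − E₂ = 11.5 m.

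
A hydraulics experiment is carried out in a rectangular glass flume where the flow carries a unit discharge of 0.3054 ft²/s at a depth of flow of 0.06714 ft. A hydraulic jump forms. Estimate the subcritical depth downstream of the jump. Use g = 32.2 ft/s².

V₁ = q/y₁ = 0.3054/0.06714 = 4.549 ft/s. Fr₁ = V₁/√(g·y₁) = 4.549/√(32.2×0.06714) = 3.094.
Conjugate-depth relation: y₂/y₁ = ½[√(1 + 8Fr₁²) − 1] = ½[√77.565 − 1] = 3.904.
y₂ = 3.904 × 0.06714 = 0.2621 ft.

y₂ = 0.2621 ft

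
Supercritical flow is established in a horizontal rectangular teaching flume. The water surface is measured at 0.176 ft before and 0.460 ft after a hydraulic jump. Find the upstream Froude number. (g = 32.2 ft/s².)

For a rectangular channel the momentum equation gives q² = ½·g·y₁·y₂·(y₁ + y₂) = ½×32.2×0.176×0.460×0.636 = 0.829.
q = √0.829 = 0.910 ft²/s.
V₁ = q/y₁ = 5.17 ft/s; Fr₁ = V₁/√(g·y₁) = 2.17.

Fr₁ = 2.17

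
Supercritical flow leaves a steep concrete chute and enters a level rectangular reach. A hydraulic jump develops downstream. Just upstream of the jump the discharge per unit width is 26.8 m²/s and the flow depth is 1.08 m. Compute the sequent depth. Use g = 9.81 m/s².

y₂ = 11.1 m

V₁ = q/y₁ = 26.8/1.08 = 24.8 m/s. Fr₁ = V₁/√(g·y₁) = 24.8/√(9.81×1.08) = 7.62.
Conjugate-depth relation: y₂/y₁ = ½[√(1 + 8Fr₁²) − 1] = ½[√466.0 − 1] = 10.3.
y₂ = 10.3 × 1.08 = 11.1 m.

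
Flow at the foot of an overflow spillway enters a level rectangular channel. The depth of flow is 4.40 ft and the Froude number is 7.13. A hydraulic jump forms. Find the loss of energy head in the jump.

ΔE = 72.8 ft

Fr₁ = 7.13 (given).
By Bélanger, y₂/y₁ = ½[√(1 + 8Fr₁²) − 1] = ½[√407.7 − 1] = 9.60.
y₂ = 9.60 × 4.40 = 42.2 ft.
V₁ = Fr₁·√(g·y₁) = 7.13×√(32.2×4.40) = 84.9 ft/s; q = V₁·y₁ = 373 ft²/s. V₂ = q/y₂ = 373/42.2 = 8.84 ft/s. E₁ = y₁ + V₁²/2g = 116 ft; E₂ = y₂ + V₂²/2g = 43.4 ft. ΔE = E₁ − E₂ = 72.8 ft.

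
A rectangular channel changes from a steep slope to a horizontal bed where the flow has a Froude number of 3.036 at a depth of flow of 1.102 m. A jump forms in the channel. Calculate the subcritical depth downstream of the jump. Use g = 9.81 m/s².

y₂ = 4.212 m

Fr₁ = 3.036 (given).
From the momentum equation for a rectangular channel, y₂/y₁ = ½[√(1 + 8Fr₁²) − 1] = ½[√74.738 − 1] = 3.823.
y₂ = 3.823 × 1.102 = 4.212 m.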